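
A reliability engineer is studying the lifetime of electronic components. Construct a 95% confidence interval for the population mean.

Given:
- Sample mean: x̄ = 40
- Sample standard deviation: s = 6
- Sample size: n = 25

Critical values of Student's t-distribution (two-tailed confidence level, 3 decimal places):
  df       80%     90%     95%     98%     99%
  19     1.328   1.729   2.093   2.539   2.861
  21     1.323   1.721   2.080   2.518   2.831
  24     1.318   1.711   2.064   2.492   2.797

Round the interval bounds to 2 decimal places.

The population standard deviation σ is unknown (only the sample standard deviation s is given), so use a t-interval with df = n - 1 = 25 - 1 = 24.

For 95% confidence with df = 24, t* = 2.064 (from t-table)

Standard error: SE = s/√n = 6/√25 = 1.200000

Margin of error: E = t* × SE = 2.064 × 1.200000 = 2.4768

T-interval: x̄ ± E = 40 ± 2.4768 = (37.5232, 42.4768)

Rounded to 2 decimal places:

(37.52, 42.48)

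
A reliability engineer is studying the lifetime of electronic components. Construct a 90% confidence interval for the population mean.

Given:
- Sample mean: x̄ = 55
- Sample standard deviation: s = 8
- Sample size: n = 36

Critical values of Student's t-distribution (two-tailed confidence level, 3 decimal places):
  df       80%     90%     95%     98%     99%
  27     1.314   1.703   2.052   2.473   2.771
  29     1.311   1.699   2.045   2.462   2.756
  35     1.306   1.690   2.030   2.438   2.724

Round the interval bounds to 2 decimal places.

The population standard deviation σ is unknown (only the sample standard deviation s is given), so use a t-interval with df = n - 1 = 36 - 1 = 35.

For 90% confidence with df = 35, t* = 1.690 (from t-table)

Standard error: SE = s/√n = 8/√36 = 1.333333

Margin of error: E = t* × SE = 1.690 × 1.333333 = 2.2533

T-interval: x̄ ± E = 55 ± 2.2533 = (52.7467, 57.2533)

Rounded to 2 decimal places:

(52.75, 57.25)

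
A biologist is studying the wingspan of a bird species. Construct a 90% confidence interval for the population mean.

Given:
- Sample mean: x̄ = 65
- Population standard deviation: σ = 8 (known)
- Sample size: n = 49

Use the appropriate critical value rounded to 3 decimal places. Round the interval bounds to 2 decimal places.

The population standard deviation σ is known, so use a z-interval (standard normal critical value).

For 90% confidence, z* = 1.645 (from standard normal table)

Standard error: SE = σ/√n = 8/√49 = 1.142857

Margin of error: E = z* × SE = 1.645 × 1.142857 = 1.8800

Z-interval: x̄ ± E = 65 ± 1.8800 = (63.1200, 66.8800)

Rounded to 2 decimal places:

(63.12, 66.88)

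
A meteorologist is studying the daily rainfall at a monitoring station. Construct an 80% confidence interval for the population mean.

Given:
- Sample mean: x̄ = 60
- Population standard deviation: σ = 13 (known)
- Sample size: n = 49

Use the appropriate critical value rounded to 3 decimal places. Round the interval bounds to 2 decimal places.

The population standard deviation σ is known, so use a z-interval (standard normal critical value).

For 80% confidence, z* = 1.282 (from standard normal table)

Standard error: SE = σ/√n = 13/√49 = 1.857143

Margin of error: E = z* × SE = 1.282 × 1.857143 = 2.3809

Z-interval: x̄ ± E = 60 ± 2.3809 = (57.6191, 62.3809)

Rounded to 2 decimal places:

(57.62, 62.38)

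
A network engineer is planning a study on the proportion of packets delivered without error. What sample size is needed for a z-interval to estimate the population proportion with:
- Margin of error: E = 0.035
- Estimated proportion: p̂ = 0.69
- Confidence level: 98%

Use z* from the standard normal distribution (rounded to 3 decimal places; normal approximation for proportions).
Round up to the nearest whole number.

Using z* for proportion z-interval (normal approximation).

For 98% confidence, z* = 2.326 (from standard normal table)

Sample size formula for proportion z-interval: n = z*²p̂(1-p̂)/E²

n = 2.326² × 0.69 × 0.31 / 0.035²
  = 5.410276 × 0.2139 / 0.001225
  = 944.7004

Round up to the nearest whole number: n = 945

945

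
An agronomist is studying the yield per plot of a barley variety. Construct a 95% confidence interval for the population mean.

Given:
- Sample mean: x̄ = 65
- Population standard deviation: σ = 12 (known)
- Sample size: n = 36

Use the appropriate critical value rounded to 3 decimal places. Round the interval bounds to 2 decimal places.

The population standard deviation σ is known, so use a z-interval (standard normal critical value).

For 95% confidence, z* = 1.96 (from standard normal table)

Standard error: SE = σ/√n = 12/√36 = 2.000000

Margin of error: E = z* × SE = 1.96 × 2.000000 = 3.9200

Z-interval: x̄ ± E = 65 ± 3.9200 = (61.0800, 68.9200)

Rounded to 2 decimal places:

(61.08, 68.92)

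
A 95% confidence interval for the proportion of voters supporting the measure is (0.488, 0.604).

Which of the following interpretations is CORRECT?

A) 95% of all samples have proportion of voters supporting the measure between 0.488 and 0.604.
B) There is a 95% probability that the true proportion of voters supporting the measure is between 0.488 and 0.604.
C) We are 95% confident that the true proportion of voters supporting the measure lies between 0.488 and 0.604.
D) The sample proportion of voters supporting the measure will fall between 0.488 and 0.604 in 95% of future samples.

A confidence interval represents our confidence in the procedure, not a probability statement about the parameter.

Key concept: If we repeated this sampling process many times and computed a 95% CI each time, about 95% of those intervals would contain the true population parameter.

For this specific interval (0.488, 0.604):
- Midpoint (point estimate): 0.546
- Margin of error: 0.058

The correct interpretation is the one stating confidence that the true parameter lies in the interval — option C.

C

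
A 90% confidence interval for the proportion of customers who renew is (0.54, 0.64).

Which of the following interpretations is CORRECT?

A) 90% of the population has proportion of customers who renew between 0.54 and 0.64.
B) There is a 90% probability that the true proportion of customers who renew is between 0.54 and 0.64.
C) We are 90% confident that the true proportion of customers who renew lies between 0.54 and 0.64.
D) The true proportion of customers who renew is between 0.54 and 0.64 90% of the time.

A confidence interval represents our confidence in the procedure, not a probability statement about the parameter.

Key concept: If we repeated this sampling process many times and computed a 90% CI each time, about 90% of those intervals would contain the true population parameter.

For this specific interval (0.54, 0.64):
- Midpoint (point estimate): 0.59
- Margin of error: 0.05

The correct interpretation is the one stating confidence that the true parameter lies in the interval — option C.

C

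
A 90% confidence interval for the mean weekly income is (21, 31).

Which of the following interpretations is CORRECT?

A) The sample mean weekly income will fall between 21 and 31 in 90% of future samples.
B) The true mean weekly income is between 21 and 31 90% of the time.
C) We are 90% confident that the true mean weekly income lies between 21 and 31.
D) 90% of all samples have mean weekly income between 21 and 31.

A confidence interval represents our confidence in the procedure, not a probability statement about the parameter.

Key concept: If we repeated this sampling process many times and computed a 90% CI each time, about 90% of those intervals would contain the true population parameter.

For this specific interval (21, 31):
- Midpoint (point estimate): 26
- Margin of error: 5

The correct interpretation is the one stating confidence that the true parameter lies in the interval — option C.

C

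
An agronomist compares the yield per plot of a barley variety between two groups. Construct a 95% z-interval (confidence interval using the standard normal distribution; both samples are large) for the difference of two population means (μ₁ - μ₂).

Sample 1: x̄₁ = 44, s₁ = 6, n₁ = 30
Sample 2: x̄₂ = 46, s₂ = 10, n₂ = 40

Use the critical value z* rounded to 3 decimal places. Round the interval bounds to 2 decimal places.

Both samples are large (n₁ = 30 ≥ 30, n₂ = 40 ≥ 30), so a z-interval for the difference of means applies.

Point estimate: x̄₁ - x̄₂ = 44 - 46 = -2

Standard error: SE = √(s₁²/n₁ + s₂²/n₂)
= √(6²/30 + 10²/40)
= √(1.200000 + 2.500000)
= 1.923538

For 95% confidence, z* = 1.96 (from standard normal table)
Margin of error: E = z* × SE = 1.96 × 1.923538 = 3.7701

Z-interval: (x̄₁ - x̄₂) ± E = -2 ± 3.7701 = (-5.7701, 1.7701)

Rounded to 2 decimal places:

(-5.77, 1.77)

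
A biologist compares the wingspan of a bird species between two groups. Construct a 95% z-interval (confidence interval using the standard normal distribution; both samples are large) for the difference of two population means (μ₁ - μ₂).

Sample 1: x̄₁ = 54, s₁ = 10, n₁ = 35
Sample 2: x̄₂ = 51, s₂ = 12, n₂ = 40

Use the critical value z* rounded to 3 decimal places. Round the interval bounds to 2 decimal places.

Both samples are large (n₁ = 35 ≥ 30, n₂ = 40 ≥ 30), so a z-interval for the difference of means applies.

Point estimate: x̄₁ - x̄₂ = 54 - 51 = 3

Standard error: SE = √(s₁²/n₁ + s₂²/n₂)
= √(10²/35 + 12²/40)
= √(2.857143 + 3.600000)
= 2.541091

For 95% confidence, z* = 1.96 (from standard normal table)
Margin of error: E = z* × SE = 1.96 × 2.541091 = 4.9805

Z-interval: (x̄₁ - x̄₂) ± E = 3 ± 4.9805 = (-1.9805, 7.9805)

Rounded to 2 decimal places:

(-1.98, 7.98)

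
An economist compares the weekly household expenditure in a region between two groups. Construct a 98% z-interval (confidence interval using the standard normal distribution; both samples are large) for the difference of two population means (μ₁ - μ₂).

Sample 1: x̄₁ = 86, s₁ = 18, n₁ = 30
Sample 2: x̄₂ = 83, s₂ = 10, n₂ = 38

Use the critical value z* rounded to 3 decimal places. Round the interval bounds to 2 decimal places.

Both samples are large (n₁ = 30 ≥ 30, n₂ = 38 ≥ 30), so a z-interval for the difference of means applies.

Point estimate: x̄₁ - x̄₂ = 86 - 83 = 3

Standard error: SE = √(s₁²/n₁ + s₂²/n₂)
= √(18²/30 + 10²/38)
= √(10.800000 + 2.631579)
= 3.664912

For 98% confidence, z* = 2.326 (from standard normal table)
Margin of error: E = z* × SE = 2.326 × 3.664912 = 8.5246

Z-interval: (x̄₁ - x̄₂) ± E = 3 ± 8.5246 = (-5.5246, 11.5246)

Rounded to 2 decimal places:

(-5.52, 11.52)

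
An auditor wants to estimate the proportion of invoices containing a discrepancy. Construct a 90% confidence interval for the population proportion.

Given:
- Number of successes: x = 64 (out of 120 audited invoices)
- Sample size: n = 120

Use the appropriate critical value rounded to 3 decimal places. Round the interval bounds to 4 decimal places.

Sample proportion: p̂ = 64/120 = 0.5333333

Check conditions for normal approximation:
  np̂ = 64 ≥ 10 ✓
  n(1-p̂) = 56 ≥ 10 ✓

The sample is large enough, so use a z-interval (normal approximation) for the proportion.

For 90% confidence, z* = 1.645 (from standard normal table)

Standard error: SE = √(p̂(1-p̂)/n) = √(0.5333333×0.4666667/120) = 0.045542003

Margin of error: E = z* × SE = 1.645 × 0.045542003 = 0.0749166

Z-interval: p̂ ± E = 0.5333333 ± 0.0749166 = (0.4584167, 0.6082499)

Rounded to 4 decimal places:

(0.4584, 0.6082)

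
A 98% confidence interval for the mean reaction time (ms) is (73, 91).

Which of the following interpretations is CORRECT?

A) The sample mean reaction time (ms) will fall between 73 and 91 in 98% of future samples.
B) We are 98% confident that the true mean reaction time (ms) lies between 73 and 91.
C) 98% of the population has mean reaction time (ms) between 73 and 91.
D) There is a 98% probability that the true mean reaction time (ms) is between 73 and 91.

A confidence interval represents our confidence in the procedure, not a probability statement about the parameter.

Key concept: If we repeated this sampling process many times and computed a 98% CI each time, about 98% of those intervals would contain the true population parameter.

For this specific interval (73, 91):
- Midpoint (point estimate): 82
- Margin of error: 9

The correct interpretation is the one stating confidence that the true parameter lies in the interval — option B.

B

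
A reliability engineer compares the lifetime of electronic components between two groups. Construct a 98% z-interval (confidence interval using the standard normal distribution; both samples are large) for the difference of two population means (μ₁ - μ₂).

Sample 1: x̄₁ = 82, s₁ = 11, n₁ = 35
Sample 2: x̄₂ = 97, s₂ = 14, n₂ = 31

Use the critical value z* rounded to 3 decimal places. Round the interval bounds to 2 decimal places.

Both samples are large (n₁ = 35 ≥ 30, n₂ = 31 ≥ 30), so a z-interval for the difference of means applies.

Point estimate: x̄₁ - x̄₂ = 82 - 97 = -15

Standard error: SE = √(s₁²/n₁ + s₂²/n₂)
= √(11²/35 + 14²/31)
= √(3.457143 + 6.322581)
= 3.127255

For 98% confidence, z* = 2.326 (from standard normal table)
Margin of error: E = z* × SE = 2.326 × 3.127255 = 7.2740

Z-interval: (x̄₁ - x̄₂) ± E = -15 ± 7.2740 = (-22.2740, -7.7260)

Rounded to 2 decimal places:

(-22.27, -7.73)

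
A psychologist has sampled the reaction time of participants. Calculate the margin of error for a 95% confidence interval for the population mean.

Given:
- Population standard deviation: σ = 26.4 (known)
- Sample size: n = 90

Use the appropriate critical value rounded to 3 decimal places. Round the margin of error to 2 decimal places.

The population standard deviation σ is known, so use the z-interval margin of error formula.

For 95% confidence, z* = 1.96 (from standard normal table)

Margin of error formula for z-interval: E = z* × σ/√n

E = 1.96 × 26.4/√90
  = 1.96 × 2.782804
  = 5.4543

Rounded to 2 decimal places:

5.45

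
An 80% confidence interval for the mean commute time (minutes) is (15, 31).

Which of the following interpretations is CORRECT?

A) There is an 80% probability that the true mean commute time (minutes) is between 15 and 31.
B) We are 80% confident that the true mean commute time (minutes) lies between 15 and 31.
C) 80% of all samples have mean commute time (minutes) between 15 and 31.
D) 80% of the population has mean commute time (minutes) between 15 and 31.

A confidence interval represents our confidence in the procedure, not a probability statement about the parameter.

Key concept: If we repeated this sampling process many times and computed an 80% CI each time, about 80% of those intervals would contain the true population parameter.

For this specific interval (15, 31):
- Midpoint (point estimate): 23
- Margin of error: 8

The correct interpretation is the one stating confidence that the true parameter lies in the interval — option B.

B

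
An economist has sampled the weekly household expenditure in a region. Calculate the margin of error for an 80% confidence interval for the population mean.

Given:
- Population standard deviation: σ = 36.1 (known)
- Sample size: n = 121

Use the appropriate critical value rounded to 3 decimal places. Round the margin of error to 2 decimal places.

The population standard deviation σ is known, so use the z-interval margin of error formula.

For 80% confidence, z* = 1.282 (from standard normal table)

Margin of error formula for z-interval: E = z* × σ/√n

E = 1.282 × 36.1/√121
  = 1.282 × 3.281818
  = 4.2073

Rounded to 2 decimal places:

4.21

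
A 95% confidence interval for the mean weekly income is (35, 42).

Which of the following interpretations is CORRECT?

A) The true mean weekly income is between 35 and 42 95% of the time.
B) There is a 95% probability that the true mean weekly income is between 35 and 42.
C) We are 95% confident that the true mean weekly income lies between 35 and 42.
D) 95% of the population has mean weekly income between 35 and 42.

A confidence interval represents our confidence in the procedure, not a probability statement about the parameter.

Key concept: If we repeated this sampling process many times and computed a 95% CI each time, about 95% of those intervals would contain the true population parameter.

For this specific interval (35, 42):
- Midpoint (point estimate): 38.5
- Margin of error: 3.5

The correct interpretation is the one stating confidence that the true parameter lies in the interval — option C.

C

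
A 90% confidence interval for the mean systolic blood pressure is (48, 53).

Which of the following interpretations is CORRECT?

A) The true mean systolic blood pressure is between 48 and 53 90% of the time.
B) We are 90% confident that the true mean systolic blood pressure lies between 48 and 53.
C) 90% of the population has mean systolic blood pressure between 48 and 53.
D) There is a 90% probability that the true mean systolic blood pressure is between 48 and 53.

A confidence interval represents our confidence in the procedure, not a probability statement about the parameter.

Key concept: If we repeated this sampling process many times and computed a 90% CI each time, about 90% of those intervals would contain the true population parameter.

For this specific interval (48, 53):
- Midpoint (point estimate): 50.5
- Margin of error: 2.5

The correct interpretation is the one stating confidence that the true parameter lies in the interval — option B.

B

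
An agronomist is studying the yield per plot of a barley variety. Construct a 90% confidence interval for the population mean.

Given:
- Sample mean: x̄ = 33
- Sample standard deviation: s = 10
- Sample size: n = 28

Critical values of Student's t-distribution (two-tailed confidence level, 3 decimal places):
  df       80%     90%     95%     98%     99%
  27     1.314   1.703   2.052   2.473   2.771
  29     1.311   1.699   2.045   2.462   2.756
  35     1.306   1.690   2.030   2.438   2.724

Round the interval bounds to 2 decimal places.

The population standard deviation σ is unknown (only the sample standard deviation s is given), so use a t-interval with df = n - 1 = 28 - 1 = 27.

For 90% confidence with df = 27, t* = 1.703 (from t-table)

Standard error: SE = s/√n = 10/√28 = 1.889822

Margin of error: E = t* × SE = 1.703 × 1.889822 = 3.2184

T-interval: x̄ ± E = 33 ± 3.2184 = (29.7816, 36.2184)

Rounded to 2 decimal places:

(29.78, 36.22)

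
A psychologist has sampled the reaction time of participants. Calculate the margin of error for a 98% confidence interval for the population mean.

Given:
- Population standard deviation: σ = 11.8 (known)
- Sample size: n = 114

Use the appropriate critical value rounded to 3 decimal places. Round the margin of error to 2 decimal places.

The population standard deviation σ is known, so use the z-interval margin of error formula.

For 98% confidence, z* = 2.326 (from standard normal table)

Margin of error formula for z-interval: E = z* × σ/√n

E = 2.326 × 11.8/√114
  = 2.326 × 1.105171
  = 2.5706

Rounded to 2 decimal places:

2.57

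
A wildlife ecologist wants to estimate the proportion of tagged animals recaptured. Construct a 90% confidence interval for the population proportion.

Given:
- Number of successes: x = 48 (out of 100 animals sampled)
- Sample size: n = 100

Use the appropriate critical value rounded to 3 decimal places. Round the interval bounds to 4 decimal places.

Sample proportion: p̂ = 48/100 = 0.480000

Check conditions for normal approximation:
  np̂ = 48 ≥ 10 ✓
  n(1-p̂) = 52 ≥ 10 ✓

The sample is large enough, so use a z-interval (normal approximation) for the proportion.

For 90% confidence, z* = 1.645 (from standard normal table)

Standard error: SE = √(p̂(1-p̂)/n) = √(0.480000×0.520000/100) = 0.04995998

Margin of error: E = z* × SE = 1.645 × 0.04995998 = 0.082184

Z-interval: p̂ ± E = 0.480000 ± 0.082184 = (0.397816, 0.562184)

Rounded to 4 decimal places:

(0.3978, 0.5622)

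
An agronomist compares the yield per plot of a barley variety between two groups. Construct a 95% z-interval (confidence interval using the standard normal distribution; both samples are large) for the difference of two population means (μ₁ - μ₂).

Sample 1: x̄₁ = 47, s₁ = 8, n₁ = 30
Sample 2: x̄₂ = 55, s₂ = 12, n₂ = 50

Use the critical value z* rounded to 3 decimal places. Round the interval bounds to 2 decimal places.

Both samples are large (n₁ = 30 ≥ 30, n₂ = 50 ≥ 30), so a z-interval for the difference of means applies.

Point estimate: x̄₁ - x̄₂ = 47 - 55 = -8

Standard error: SE = √(s₁²/n₁ + s₂²/n₂)
= √(8²/30 + 12²/50)
= √(2.133333 + 2.880000)
= 2.239047

For 95% confidence, z* = 1.96 (from standard normal table)
Margin of error: E = z* × SE = 1.96 × 2.239047 = 4.3885

Z-interval: (x̄₁ - x̄₂) ± E = -8 ± 4.3885 = (-12.3885, -3.6115)

Rounded to 2 decimal places:

(-12.39, -3.61)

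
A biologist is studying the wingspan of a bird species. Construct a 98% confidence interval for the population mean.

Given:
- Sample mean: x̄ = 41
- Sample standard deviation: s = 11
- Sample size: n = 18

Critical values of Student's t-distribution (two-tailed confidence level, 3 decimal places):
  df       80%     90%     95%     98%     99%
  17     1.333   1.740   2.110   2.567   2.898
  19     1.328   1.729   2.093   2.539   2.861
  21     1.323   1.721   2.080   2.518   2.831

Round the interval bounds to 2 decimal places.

The population standard deviation σ is unknown (only the sample standard deviation s is given), so use a t-interval with df = n - 1 = 18 - 1 = 17.

For 98% confidence with df = 17, t* = 2.567 (from t-table)

Standard error: SE = s/√n = 11/√18 = 2.592725

Margin of error: E = t* × SE = 2.567 × 2.592725 = 6.6555

T-interval: x̄ ± E = 41 ± 6.6555 = (34.3445, 47.6555)

Rounded to 2 decimal places:

(34.34, 47.66)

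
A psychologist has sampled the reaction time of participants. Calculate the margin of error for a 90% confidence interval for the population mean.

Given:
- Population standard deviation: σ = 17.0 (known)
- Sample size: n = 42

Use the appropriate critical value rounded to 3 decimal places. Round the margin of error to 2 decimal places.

The population standard deviation σ is known, so use the z-interval margin of error formula.

For 90% confidence, z* = 1.645 (from standard normal table)

Margin of error formula for z-interval: E = z* × σ/√n

E = 1.645 × 17.0/√42
  = 1.645 × 2.623157
  = 4.3151

Rounded to 2 decimal places:

4.32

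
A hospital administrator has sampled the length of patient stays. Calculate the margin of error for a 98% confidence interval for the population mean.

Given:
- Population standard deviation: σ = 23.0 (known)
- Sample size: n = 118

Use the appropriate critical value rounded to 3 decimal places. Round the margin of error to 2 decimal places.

The population standard deviation σ is known, so use the z-interval margin of error formula.

For 98% confidence, z* = 2.326 (from standard normal table)

Margin of error formula for z-interval: E = z* × σ/√n

E = 2.326 × 23.0/√118
  = 2.326 × 2.117322
  = 4.9249

Rounded to 2 decimal places:

4.92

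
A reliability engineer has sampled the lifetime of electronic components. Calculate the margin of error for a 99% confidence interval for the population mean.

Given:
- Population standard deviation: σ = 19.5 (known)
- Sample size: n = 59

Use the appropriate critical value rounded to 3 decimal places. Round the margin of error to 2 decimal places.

The population standard deviation σ is known, so use the z-interval margin of error formula.

For 99% confidence, z* = 2.576 (from standard normal table)

Margin of error formula for z-interval: E = z* × σ/√n

E = 2.576 × 19.5/√59
  = 2.576 × 2.538684
  = 6.5396

Rounded to 2 decimal places:

6.54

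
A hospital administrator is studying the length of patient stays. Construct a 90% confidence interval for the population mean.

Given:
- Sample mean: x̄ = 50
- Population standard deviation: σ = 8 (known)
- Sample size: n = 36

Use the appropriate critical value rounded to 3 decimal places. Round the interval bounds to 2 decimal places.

The population standard deviation σ is known, so use a z-interval (standard normal critical value).

For 90% confidence, z* = 1.645 (from standard normal table)

Standard error: SE = σ/√n = 8/√36 = 1.333333

Margin of error: E = z* × SE = 1.645 × 1.333333 = 2.1933

Z-interval: x̄ ± E = 50 ± 2.1933 = (47.8067, 52.1933)

Rounded to 2 decimal places:

(47.81, 52.19)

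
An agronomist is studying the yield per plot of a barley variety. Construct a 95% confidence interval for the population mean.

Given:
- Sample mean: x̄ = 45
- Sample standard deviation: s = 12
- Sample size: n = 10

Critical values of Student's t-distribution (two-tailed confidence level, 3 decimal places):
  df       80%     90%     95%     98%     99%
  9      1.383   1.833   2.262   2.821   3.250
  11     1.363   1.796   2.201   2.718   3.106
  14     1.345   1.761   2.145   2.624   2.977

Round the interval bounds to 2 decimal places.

The population standard deviation σ is unknown (only the sample standard deviation s is given), so use a t-interval with df = n - 1 = 10 - 1 = 9.

For 95% confidence with df = 9, t* = 2.262 (from t-table)

Standard error: SE = s/√n = 12/√10 = 3.794733

Margin of error: E = t* × SE = 2.262 × 3.794733 = 8.5837

T-interval: x̄ ± E = 45 ± 8.5837 = (36.4163, 53.5837)

Rounded to 2 decimal places:

(36.42, 53.58)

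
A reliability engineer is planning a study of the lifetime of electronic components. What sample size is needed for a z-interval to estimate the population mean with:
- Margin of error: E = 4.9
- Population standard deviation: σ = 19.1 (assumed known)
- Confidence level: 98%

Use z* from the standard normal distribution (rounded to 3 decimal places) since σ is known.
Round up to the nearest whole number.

Using z* since population σ is known (z-interval formula).

For 98% confidence, z* = 2.326 (from standard normal table)

Sample size formula for z-interval: n = (z*σ/E)²

n = (2.326 × 19.1 / 4.9)²
  = (9.066653)²
  = 82.2042

Round up to the nearest whole number: n = 83

83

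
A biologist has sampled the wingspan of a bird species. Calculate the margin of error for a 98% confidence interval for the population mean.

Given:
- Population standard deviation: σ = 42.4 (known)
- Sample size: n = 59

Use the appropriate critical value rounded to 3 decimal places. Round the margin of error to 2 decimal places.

The population standard deviation σ is known, so use the z-interval margin of error formula.

For 98% confidence, z* = 2.326 (from standard normal table)

Margin of error formula for z-interval: E = z* × σ/√n

E = 2.326 × 42.4/√59
  = 2.326 × 5.520010
  = 12.8395

Rounded to 2 decimal places:

12.84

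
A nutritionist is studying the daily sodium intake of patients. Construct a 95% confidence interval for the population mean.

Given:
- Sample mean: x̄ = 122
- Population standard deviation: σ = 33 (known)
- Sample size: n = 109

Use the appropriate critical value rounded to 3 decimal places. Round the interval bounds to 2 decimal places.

The population standard deviation σ is known, so use a z-interval (standard normal critical value).

For 95% confidence, z* = 1.96 (from standard normal table)

Standard error: SE = σ/√n = 33/√109 = 3.160827

Margin of error: E = z* × SE = 1.96 × 3.160827 = 6.1952

Z-interval: x̄ ± E = 122 ± 6.1952 = (115.8048, 128.1952)

Rounded to 2 decimal places:

(115.80, 128.20)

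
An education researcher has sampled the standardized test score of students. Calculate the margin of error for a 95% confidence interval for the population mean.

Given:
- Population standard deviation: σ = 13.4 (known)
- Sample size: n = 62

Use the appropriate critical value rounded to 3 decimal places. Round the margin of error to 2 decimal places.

The population standard deviation σ is known, so use the z-interval margin of error formula.

For 95% confidence, z* = 1.96 (from standard normal table)

Margin of error formula for z-interval: E = z* × σ/√n

E = 1.96 × 13.4/√62
  = 1.96 × 1.701802
  = 3.3355

Rounded to 2 decimal places:

3.34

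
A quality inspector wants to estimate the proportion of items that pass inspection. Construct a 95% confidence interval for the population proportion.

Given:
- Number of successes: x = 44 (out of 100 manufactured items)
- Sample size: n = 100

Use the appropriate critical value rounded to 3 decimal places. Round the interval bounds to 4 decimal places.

Sample proportion: p̂ = 44/100 = 0.440000

Check conditions for normal approximation:
  np̂ = 44 ≥ 10 ✓
  n(1-p̂) = 56 ≥ 10 ✓

The sample is large enough, so use a z-interval (normal approximation) for the proportion.

For 95% confidence, z* = 1.96 (from standard normal table)

Standard error: SE = √(p̂(1-p̂)/n) = √(0.440000×0.560000/100) = 0.04963869

Margin of error: E = z* × SE = 1.96 × 0.04963869 = 0.097292

Z-interval: p̂ ± E = 0.440000 ± 0.097292 = (0.342708, 0.537292)

Rounded to 4 decimal places:

(0.3427, 0.5373)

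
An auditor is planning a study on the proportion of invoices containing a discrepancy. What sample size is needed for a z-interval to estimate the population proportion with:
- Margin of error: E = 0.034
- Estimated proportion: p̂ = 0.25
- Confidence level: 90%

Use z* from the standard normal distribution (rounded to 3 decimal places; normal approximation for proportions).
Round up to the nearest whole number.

Using z* for proportion z-interval (normal approximation).

For 90% confidence, z* = 1.645 (from standard normal table)

Sample size formula for proportion z-interval: n = z*²p̂(1-p̂)/E²

n = 1.645² × 0.25 × 0.75 / 0.034²
  = 2.706025 × 0.1875 / 0.001156
  = 438.9098

Round up to the nearest whole number: n = 439

439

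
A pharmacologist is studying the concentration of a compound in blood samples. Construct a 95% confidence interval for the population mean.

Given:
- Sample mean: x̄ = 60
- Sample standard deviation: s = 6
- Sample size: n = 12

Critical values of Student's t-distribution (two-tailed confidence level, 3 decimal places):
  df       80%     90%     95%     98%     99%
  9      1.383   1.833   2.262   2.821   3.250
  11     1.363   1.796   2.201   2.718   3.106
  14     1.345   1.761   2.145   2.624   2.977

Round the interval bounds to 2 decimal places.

The population standard deviation σ is unknown (only the sample standard deviation s is given), so use a t-interval with df = n - 1 = 12 - 1 = 11.

For 95% confidence with df = 11, t* = 2.201 (from t-table)

Standard error: SE = s/√n = 6/√12 = 1.732051

Margin of error: E = t* × SE = 2.201 × 1.732051 = 3.8122

T-interval: x̄ ± E = 60 ± 3.8122 = (56.1878, 63.8122)

Rounded to 2 decimal places:

(56.19, 63.81)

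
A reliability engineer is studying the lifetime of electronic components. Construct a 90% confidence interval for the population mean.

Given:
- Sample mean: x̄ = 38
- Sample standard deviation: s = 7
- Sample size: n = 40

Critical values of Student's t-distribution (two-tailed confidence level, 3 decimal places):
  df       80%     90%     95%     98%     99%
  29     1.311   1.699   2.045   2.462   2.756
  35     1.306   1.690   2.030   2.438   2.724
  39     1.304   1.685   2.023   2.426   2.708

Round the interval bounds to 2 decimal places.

The population standard deviation σ is unknown (only the sample standard deviation s is given), so use a t-interval with df = n - 1 = 40 - 1 = 39.

For 90% confidence with df = 39, t* = 1.685 (from t-table)

Standard error: SE = s/√n = 7/√40 = 1.1067972

Margin of error: E = t* × SE = 1.685 × 1.1067972 = 1.86495

T-interval: x̄ ± E = 38 ± 1.86495 = (36.13505, 39.86495)

Rounded to 2 decimal places:

(36.14, 39.86)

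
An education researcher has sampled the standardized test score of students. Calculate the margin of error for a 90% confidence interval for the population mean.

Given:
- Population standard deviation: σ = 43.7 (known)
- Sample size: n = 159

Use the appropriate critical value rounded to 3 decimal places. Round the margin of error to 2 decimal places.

The population standard deviation σ is known, so use the z-interval margin of error formula.

For 90% confidence, z* = 1.645 (from standard normal table)

Margin of error formula for z-interval: E = z* × σ/√n

E = 1.645 × 43.7/√159
  = 1.645 × 3.465635
  = 5.7010

Rounded to 2 decimal places:

5.70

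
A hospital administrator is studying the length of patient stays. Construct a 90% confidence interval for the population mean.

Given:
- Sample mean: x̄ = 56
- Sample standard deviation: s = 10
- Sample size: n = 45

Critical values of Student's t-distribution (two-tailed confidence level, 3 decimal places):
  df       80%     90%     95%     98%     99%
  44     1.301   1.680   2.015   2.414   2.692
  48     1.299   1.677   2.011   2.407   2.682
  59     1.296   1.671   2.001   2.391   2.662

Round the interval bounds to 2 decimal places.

The population standard deviation σ is unknown (only the sample standard deviation s is given), so use a t-interval with df = n - 1 = 45 - 1 = 44.

For 90% confidence with df = 44, t* = 1.680 (from t-table)

Standard error: SE = s/√n = 10/√45 = 1.490712

Margin of error: E = t* × SE = 1.680 × 1.490712 = 2.5044

T-interval: x̄ ± E = 56 ± 2.5044 = (53.4956, 58.5044)

Rounded to 2 decimal places:

(53.50, 58.50)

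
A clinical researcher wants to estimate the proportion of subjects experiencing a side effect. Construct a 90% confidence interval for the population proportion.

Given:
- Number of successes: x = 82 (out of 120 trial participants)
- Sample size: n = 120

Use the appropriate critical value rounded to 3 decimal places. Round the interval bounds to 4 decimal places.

Sample proportion: p̂ = 82/120 = 0.683333

Check conditions for normal approximation:
  np̂ = 82 ≥ 10 ✓
  n(1-p̂) = 38 ≥ 10 ✓

The sample is large enough, so use a z-interval (normal approximation) for the proportion.

For 90% confidence, z* = 1.645 (from standard normal table)

Standard error: SE = √(p̂(1-p̂)/n) = √(0.683333×0.316667/120) = 0.04246458

Margin of error: E = z* × SE = 1.645 × 0.04246458 = 0.069854

Z-interval: p̂ ± E = 0.683333 ± 0.069854 = (0.613479, 0.753188)

Rounded to 4 decimal places:

(0.6135, 0.7532)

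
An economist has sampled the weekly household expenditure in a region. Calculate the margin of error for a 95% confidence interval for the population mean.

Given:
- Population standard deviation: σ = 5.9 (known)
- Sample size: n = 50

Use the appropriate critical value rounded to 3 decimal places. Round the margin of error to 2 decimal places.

The population standard deviation σ is known, so use the z-interval margin of error formula.

For 95% confidence, z* = 1.96 (from standard normal table)

Margin of error formula for z-interval: E = z* × σ/√n

E = 1.96 × 5.9/√50
  = 1.96 × 0.834386
  = 1.6354

Rounded to 2 decimal places:

1.64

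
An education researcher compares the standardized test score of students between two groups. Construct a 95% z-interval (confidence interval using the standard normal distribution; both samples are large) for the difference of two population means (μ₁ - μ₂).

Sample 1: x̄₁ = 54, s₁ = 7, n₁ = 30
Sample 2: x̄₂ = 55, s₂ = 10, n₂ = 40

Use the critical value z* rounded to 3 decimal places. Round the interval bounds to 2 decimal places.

Both samples are large (n₁ = 30 ≥ 30, n₂ = 40 ≥ 30), so a z-interval for the difference of means applies.

Point estimate: x̄₁ - x̄₂ = 54 - 55 = -1

Standard error: SE = √(s₁²/n₁ + s₂²/n₂)
= √(7²/30 + 10²/40)
= √(1.633333 + 2.500000)
= 2.033060

For 95% confidence, z* = 1.96 (from standard normal table)
Margin of error: E = z* × SE = 1.96 × 2.033060 = 3.9848

Z-interval: (x̄₁ - x̄₂) ± E = -1 ± 3.9848 = (-4.9848, 2.9848)

Rounded to 2 decimal places:

(-4.98, 2.98)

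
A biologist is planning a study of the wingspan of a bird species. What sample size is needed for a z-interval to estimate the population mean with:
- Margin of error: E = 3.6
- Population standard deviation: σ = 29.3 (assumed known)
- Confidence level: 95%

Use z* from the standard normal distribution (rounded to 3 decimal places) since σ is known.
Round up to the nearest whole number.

Using z* since population σ is known (z-interval formula).

For 95% confidence, z* = 1.96 (from standard normal table)

Sample size formula for z-interval: n = (z*σ/E)²

n = (1.96 × 29.3 / 3.6)²
  = (15.952222)²
  = 254.4734

Round up to the nearest whole number: n = 255

255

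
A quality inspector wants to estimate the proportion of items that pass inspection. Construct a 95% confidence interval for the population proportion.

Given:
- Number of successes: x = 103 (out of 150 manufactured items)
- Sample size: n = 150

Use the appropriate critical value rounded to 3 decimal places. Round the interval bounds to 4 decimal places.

Sample proportion: p̂ = 103/150 = 0.686667

Check conditions for normal approximation:
  np̂ = 103 ≥ 10 ✓
  n(1-p̂) = 47 ≥ 10 ✓

The sample is large enough, so use a z-interval (normal approximation) for the proportion.

For 95% confidence, z* = 1.96 (from standard normal table)

Standard error: SE = √(p̂(1-p̂)/n) = √(0.686667×0.313333/150) = 0.03787308

Margin of error: E = z* × SE = 1.96 × 0.03787308 = 0.074231

Z-interval: p̂ ± E = 0.686667 ± 0.074231 = (0.612435, 0.760898)

Rounded to 4 decimal places:

(0.6124, 0.7609)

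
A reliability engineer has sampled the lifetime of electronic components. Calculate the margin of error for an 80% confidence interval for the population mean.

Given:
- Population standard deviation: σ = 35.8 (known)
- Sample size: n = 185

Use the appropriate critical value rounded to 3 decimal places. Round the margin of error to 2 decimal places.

The population standard deviation σ is known, so use the z-interval margin of error formula.

For 80% confidence, z* = 1.282 (from standard normal table)

Margin of error formula for z-interval: E = z* × σ/√n

E = 1.282 × 35.8/√185
  = 1.282 × 2.632068
  = 3.3743

Rounded to 2 decimal places:

3.37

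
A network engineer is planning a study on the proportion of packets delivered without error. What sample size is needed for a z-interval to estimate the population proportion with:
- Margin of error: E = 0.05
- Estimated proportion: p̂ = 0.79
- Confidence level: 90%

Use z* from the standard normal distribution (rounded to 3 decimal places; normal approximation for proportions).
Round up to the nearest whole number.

Using z* for proportion z-interval (normal approximation).

For 90% confidence, z* = 1.645 (from standard normal table)

Sample size formula for proportion z-interval: n = z*²p̂(1-p̂)/E²

n = 1.645² × 0.79 × 0.21 / 0.05²
  = 2.706025 × 0.1659 / 0.0025
  = 179.5718

Round up to the nearest whole number: n = 180

180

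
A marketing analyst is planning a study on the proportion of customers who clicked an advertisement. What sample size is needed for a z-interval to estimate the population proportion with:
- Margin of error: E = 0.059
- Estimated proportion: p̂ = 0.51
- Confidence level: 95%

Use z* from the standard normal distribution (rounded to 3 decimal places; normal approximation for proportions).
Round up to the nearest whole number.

Using z* for proportion z-interval (normal approximation).

For 95% confidence, z* = 1.96 (from standard normal table)

Sample size formula for proportion z-interval: n = z*²p̂(1-p̂)/E²

n = 1.96² × 0.51 × 0.49 / 0.059²
  = 3.8416 × 0.2499 / 0.003481
  = 275.7874

Round up to the nearest whole number: n = 276

276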